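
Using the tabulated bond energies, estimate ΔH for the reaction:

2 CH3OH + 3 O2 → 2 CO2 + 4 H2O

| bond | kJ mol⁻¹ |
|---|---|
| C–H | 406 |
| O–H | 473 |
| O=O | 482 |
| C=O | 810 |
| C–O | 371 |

ΔH ≈ −1454 kJ

Bonds broken (reactants):
  C–H: 6 × 406 = 2436
  C–O: 2 × 371 = 742
  O–H: 2 × 473 = 946
  O=O: 3 × 482 = 1446
  Σ(broken) = 5570 kJ
Bonds formed (products):
  C=O: 4 × 810 = 3240
  O–H: 8 × 473 = 3784
  Σ(formed) = 7024 kJ
ΔH = Σ(broken) − Σ(formed) = 5570 − 7024 = −1454 kJ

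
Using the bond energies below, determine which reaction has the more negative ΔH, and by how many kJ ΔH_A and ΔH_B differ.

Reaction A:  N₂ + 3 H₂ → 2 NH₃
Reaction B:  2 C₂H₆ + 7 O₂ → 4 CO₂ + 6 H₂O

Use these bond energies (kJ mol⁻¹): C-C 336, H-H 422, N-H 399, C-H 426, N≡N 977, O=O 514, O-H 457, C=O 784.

Reaction B, by 2223 kJ

Reaction A:
  Bonds broken (reactants):
    H-H: 3 × 422 = 1266
    N≡N: 1 × 977 = 977
    Σ(broken) = 2243 kJ
  Bonds formed (products):
    N-H: 6 × 399 = 2394
    Σ(formed) = 2394 kJ
  ΔH_A = 2243 − 2394 = −151 kJ
Reaction B:
  Bonds broken (reactants):
    C-C: 2 × 336 = 672
    C-H: 12 × 426 = 5112
    O=O: 7 × 514 = 3598
    Σ(broken) = 9382 kJ
  Bonds formed (products):
    C=O: 8 × 784 = 6272
    O-H: 12 × 457 = 5484
    Σ(formed) = 11756 kJ
  ΔH_B = 9382 − 11756 = −2374 kJ
ΔH_A − ΔH_B = +2223 kJ, so reaction B has the more negative ΔH; |ΔH_A − ΔH_B| = 2223 kJ.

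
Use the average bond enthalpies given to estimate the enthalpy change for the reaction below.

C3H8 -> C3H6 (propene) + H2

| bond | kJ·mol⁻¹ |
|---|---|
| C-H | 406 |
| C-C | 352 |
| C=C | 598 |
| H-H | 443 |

ΔH ≈ +123 kJ

Bonds broken (reactants):
  C-C: 2 × 352 = 704
  C-H: 8 × 406 = 3248
  Σ(broken) = 3952 kJ
Bonds formed (products):
  C-C: 1 × 352 = 352
  C-H: 6 × 406 = 2436
  C=C: 1 × 598 = 598
  H-H: 1 × 443 = 443
  Σ(formed) = 3829 kJ
ΔH = Σ(broken) − Σ(formed) = 3952 − 3829 = +123 kJ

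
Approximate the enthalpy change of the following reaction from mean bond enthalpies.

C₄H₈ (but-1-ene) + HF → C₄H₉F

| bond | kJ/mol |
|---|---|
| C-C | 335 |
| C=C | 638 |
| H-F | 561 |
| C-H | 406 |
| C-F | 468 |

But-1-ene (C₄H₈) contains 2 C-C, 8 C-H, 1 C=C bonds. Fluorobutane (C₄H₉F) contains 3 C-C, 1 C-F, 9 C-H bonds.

ΔH ≈ −10 kJ

Bonds broken (reactants):
  C-C: 2 × 335 = 670
  C-H: 8 × 406 = 3248
  C=C: 1 × 638 = 638
  H-F: 1 × 561 = 561
  Σ(broken) = 5117 kJ
Bonds formed (products):
  C-C: 3 × 335 = 1005
  C-F: 1 × 468 = 468
  C-H: 9 × 406 = 3654
  Σ(formed) = 5127 kJ
ΔH = Σ(broken) − Σ(formed) = 5117 − 5127 = −10 kJ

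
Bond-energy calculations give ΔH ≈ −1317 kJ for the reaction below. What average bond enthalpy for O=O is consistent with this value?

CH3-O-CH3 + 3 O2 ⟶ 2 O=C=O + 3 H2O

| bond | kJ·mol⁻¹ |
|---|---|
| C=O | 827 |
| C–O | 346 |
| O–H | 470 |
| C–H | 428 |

D(O=O) ≈ 517 kJ/mol

Let D be the O=O bond energy.
Σ(broken) = 6×428 + 2×346 + 3×D = 3260 + 3D
Σ(formed) = 4×827 + 6×470 = 6128
ΔH = Σ(broken) − Σ(formed) = (3260 + 3D) − (6128) = −2868 + 3D
Setting this equal to −1317 kJ gives 3D = 1551, so D = 517 kJ/mol.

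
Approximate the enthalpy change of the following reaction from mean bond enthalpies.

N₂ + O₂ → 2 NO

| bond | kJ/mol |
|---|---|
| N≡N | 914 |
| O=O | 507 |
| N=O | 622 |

ΔH ≈ +177 kJ

Bonds broken (reactants):
  N≡N: 1 × 914 = 914
  O=O: 1 × 507 = 507
  Σ(broken) = 1421 kJ
Bonds formed (products):
  N=O: 2 × 622 = 1244
  Σ(formed) = 1244 kJ
ΔH = Σ(broken) − Σ(formed) = 1421 − 1244 = +177 kJ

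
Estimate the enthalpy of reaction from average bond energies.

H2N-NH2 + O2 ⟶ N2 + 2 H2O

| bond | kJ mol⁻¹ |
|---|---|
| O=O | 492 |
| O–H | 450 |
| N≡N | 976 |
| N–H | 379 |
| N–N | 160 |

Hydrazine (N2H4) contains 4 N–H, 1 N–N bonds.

Bonds broken (reactants):
  N–H: 4 × 379 = 1516
  N–N: 1 × 160 = 160
  O=O: 1 × 492 = 492
  Σ(broken) = 2168 kJ
Bonds formed (products):
  N≡N: 1 × 976 = 976
  O–H: 4 × 450 = 1800
  Σ(formed) = 2776 kJ
ΔH = Σ(broken) − Σ(formed) = 2168 − 2776 = −608 kJ

ΔH ≈ −608 kJ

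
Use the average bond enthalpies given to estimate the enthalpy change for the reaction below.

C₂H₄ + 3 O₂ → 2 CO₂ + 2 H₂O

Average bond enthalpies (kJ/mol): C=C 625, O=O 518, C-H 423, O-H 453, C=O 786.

Bonds broken (reactants):
  C-H: 4 × 423 = 1692
  C=C: 1 × 625 = 625
  O=O: 3 × 518 = 1554
  Σ(broken) = 3871 kJ
Bonds formed (products):
  C=O: 4 × 786 = 3144
  O-H: 4 × 453 = 1812
  Σ(formed) = 4956 kJ
ΔH = Σ(broken) − Σ(formed) = 3871 − 4956 = −1085 kJ

ΔH ≈ −1085 kJ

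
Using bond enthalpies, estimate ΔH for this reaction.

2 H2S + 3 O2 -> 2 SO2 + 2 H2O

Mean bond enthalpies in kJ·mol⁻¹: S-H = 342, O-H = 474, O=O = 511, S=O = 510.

Bonds broken (reactants):
  O=O: 3 × 511 = 1533
  S-H: 4 × 342 = 1368
  Σ(broken) = 2901 kJ
Bonds formed (products):
  O-H: 4 × 474 = 1896
  S=O: 4 × 510 = 2040
  Σ(formed) = 3936 kJ
ΔH = Σ(broken) − Σ(formed) = 2901 − 3936 = −1035 kJ

ΔH ≈ −1035 kJ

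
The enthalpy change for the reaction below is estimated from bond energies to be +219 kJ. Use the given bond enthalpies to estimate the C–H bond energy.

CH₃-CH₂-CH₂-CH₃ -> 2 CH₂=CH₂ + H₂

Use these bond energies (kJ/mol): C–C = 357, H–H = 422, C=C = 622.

D(C–H) ≈ 407 kJ/mol

Let D be the C–H bond energy.
Σ(broken) = 3×357 + 10×D = 1071 + 10D
Σ(formed) = 8×D + 2×622 + 1×422 = 1666 + 8D
ΔH = Σ(broken) − Σ(formed) = (1071 + 10D) − (1666 + 8D) = −595 + 2D
Setting this equal to +219 kJ gives 2D = 814, so D = 407 kJ/mol.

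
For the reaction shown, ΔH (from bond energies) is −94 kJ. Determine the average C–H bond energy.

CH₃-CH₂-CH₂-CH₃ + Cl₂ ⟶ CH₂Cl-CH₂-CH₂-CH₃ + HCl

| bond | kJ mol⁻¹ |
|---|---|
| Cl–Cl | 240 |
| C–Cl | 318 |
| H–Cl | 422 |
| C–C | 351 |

D(C–H) ≈ 406 kJ/mol

Let D be the C–H bond energy.
Σ(broken) = 3×351 + 10×D + 1×240 = 1293 + 10D
Σ(formed) = 3×351 + 1×318 + 9×D + 1×422 = 1793 + 9D
ΔH = Σ(broken) − Σ(formed) = (1293 + 10D) − (1793 + 9D) = −500 + D
Setting this equal to −94 kJ gives D = 406 kJ/mol.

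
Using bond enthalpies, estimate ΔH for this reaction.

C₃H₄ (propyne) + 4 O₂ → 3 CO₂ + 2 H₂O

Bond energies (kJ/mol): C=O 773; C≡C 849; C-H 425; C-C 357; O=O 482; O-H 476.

Bonds broken (reactants):
  C≡C: 1 × 849 = 849
  C-C: 1 × 357 = 357
  C-H: 4 × 425 = 1700
  O=O: 4 × 482 = 1928
  Σ(broken) = 4834 kJ
Bonds formed (products):
  C=O: 6 × 773 = 4638
  O-H: 4 × 476 = 1904
  Σ(formed) = 6542 kJ
ΔH = Σ(broken) − Σ(formed) = 4834 − 6542 = −1708 kJ

ΔH ≈ −1708 kJ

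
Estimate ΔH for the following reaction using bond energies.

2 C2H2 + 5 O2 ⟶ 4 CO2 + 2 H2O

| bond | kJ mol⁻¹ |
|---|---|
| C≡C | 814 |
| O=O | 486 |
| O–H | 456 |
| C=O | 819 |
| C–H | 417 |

Bonds broken (reactants):
  C≡C: 2 × 814 = 1628
  C–H: 4 × 417 = 1668
  O=O: 5 × 486 = 2430
  Σ(broken) = 5726 kJ
Bonds formed (products):
  C=O: 8 × 819 = 6552
  O–H: 4 × 456 = 1824
  Σ(formed) = 8376 kJ
ΔH = Σ(broken) − Σ(formed) = 5726 − 8376 = −2650 kJ

ΔH ≈ −2650 kJ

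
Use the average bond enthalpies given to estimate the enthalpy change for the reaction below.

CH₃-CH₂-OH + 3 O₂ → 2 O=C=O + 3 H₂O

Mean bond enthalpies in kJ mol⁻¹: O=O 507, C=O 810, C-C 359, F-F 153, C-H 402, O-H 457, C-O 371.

Bonds broken (reactants):
  C-C: 1 × 359 = 359
  C-H: 5 × 402 = 2010
  C-O: 1 × 371 = 371
  O-H: 1 × 457 = 457
  O=O: 3 × 507 = 1521
  Σ(broken) = 4718 kJ
Bonds formed (products):
  C=O: 4 × 810 = 3240
  O-H: 6 × 457 = 2742
  Σ(formed) = 5982 kJ
ΔH = Σ(broken) − Σ(formed) = 4718 − 5982 = −1264 kJ

ΔH ≈ −1264 kJ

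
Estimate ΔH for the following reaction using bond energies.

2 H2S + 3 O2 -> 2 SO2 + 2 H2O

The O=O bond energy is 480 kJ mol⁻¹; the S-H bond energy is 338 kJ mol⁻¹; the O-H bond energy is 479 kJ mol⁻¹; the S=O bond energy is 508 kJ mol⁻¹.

ΔH ≈ −1156 kJ

Bonds broken (reactants):
  O=O: 3 × 480 = 1440
  S-H: 4 × 338 = 1352
  Σ(broken) = 2792 kJ
Bonds formed (products):
  O-H: 4 × 479 = 1916
  S=O: 4 × 508 = 2032
  Σ(formed) = 3948 kJ
ΔH = Σ(broken) − Σ(formed) = 2792 − 3948 = −1156 kJ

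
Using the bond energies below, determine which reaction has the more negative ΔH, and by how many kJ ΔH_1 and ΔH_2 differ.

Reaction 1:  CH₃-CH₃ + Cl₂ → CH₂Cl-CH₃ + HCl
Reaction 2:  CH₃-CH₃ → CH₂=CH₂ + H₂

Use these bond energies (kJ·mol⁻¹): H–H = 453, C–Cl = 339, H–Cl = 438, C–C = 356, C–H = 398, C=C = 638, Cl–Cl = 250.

Reaction 1, by 190 kJ

Reaction 1:
  Bonds broken (reactants):
    C–C: 1 × 356 = 356
    C–H: 6 × 398 = 2388
    Cl–Cl: 1 × 250 = 250
    Σ(broken) = 2994 kJ
  Bonds formed (products):
    C–C: 1 × 356 = 356
    C–Cl: 1 × 339 = 339
    C–H: 5 × 398 = 1990
    H–Cl: 1 × 438 = 438
    Σ(formed) = 3123 kJ
  ΔH_1 = 2994 − 3123 = −129 kJ
Reaction 2:
  Bonds broken (reactants):
    C–C: 1 × 356 = 356
    C–H: 6 × 398 = 2388
    Σ(broken) = 2744 kJ
  Bonds formed (products):
    C–H: 4 × 398 = 1592
    C=C: 1 × 638 = 638
    H–H: 1 × 453 = 453
    Σ(formed) = 2683 kJ
  ΔH_2 = 2744 − 2683 = +61 kJ
ΔH_1 − ΔH_2 = −190 kJ, so reaction 1 has the more negative ΔH; |ΔH_1 − ΔH_2| = 190 kJ.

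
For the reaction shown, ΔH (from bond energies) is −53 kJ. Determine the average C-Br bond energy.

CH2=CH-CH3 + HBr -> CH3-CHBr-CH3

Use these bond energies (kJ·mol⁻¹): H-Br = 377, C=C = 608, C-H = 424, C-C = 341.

Let D be the C-Br bond energy.
Σ(broken) = 1×341 + 6×424 + 1×608 + 1×377 = 3870
Σ(formed) = 1×D + 2×341 + 7×424 = 3650 + D
ΔH = Σ(broken) − Σ(formed) = (3870) − (3650 + D) = +220 − D
Setting this equal to −53 kJ gives D = 273 kJ/mol.

D(C-Br) ≈ 273 kJ/mol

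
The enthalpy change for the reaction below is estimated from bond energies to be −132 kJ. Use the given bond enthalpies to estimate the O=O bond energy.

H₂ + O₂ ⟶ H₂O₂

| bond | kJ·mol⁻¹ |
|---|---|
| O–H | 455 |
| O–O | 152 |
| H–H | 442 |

D(O=O) ≈ 488 kJ/mol

Let D be the O=O bond energy.
Σ(broken) = 1×442 + 1×D = 442 + D
Σ(formed) = 2×455 + 1×152 = 1062
ΔH = Σ(broken) − Σ(formed) = (442 + D) − (1062) = −620 + D
Setting this equal to −132 kJ gives D = 488 kJ/mol.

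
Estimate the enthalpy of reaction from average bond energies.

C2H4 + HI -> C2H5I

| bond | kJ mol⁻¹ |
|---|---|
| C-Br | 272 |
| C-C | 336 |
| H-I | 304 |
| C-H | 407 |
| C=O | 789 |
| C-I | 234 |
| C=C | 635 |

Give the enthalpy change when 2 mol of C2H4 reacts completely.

ΔH = −76 kJ

Bonds broken (reactants):
  C-H: 4 × 407 = 1628
  C=C: 1 × 635 = 635
  H-I: 1 × 304 = 304
  Σ(broken) = 2567 kJ
Bonds formed (products):
  C-C: 1 × 336 = 336
  C-H: 5 × 407 = 2035
  C-I: 1 × 234 = 234
  Σ(formed) = 2605 kJ
ΔH = Σ(broken) − Σ(formed) = 2567 − 2605 = −38 kJ
For 2× the reaction as written: 2 × (−38) = −76 kJ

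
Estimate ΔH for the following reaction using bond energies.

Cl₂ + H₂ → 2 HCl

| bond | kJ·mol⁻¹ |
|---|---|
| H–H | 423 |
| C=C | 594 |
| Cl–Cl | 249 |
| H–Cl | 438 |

Bonds broken (reactants):
  Cl–Cl: 1 × 249 = 249
  H–H: 1 × 423 = 423
  Σ(broken) = 672 kJ
Bonds formed (products):
  H–Cl: 2 × 438 = 876
  Σ(formed) = 876 kJ
ΔH = Σ(broken) − Σ(formed) = 672 − 876 = −204 kJ

ΔH ≈ −204 kJ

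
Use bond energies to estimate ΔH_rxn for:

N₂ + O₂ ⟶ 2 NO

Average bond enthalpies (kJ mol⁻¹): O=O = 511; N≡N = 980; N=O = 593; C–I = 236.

ΔH ≈ +305 kJ

Bonds broken (reactants):
  N≡N: 1 × 980 = 980
  O=O: 1 × 511 = 511
  Σ(broken) = 1491 kJ
Bonds formed (products):
  N=O: 2 × 593 = 1186
  Σ(formed) = 1186 kJ
ΔH = Σ(broken) − Σ(formed) = 1491 − 1186 = +305 kJ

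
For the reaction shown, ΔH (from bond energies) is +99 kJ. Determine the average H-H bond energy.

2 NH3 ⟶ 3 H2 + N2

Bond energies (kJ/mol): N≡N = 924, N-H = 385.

Let D be the H-H bond energy.
Σ(broken) = 6×385 = 2310
Σ(formed) = 3×D + 1×924 = 924 + 3D
ΔH = Σ(broken) − Σ(formed) = (2310) − (924 + 3D) = +1386 − 3D
Setting this equal to +99 kJ gives 3D = 1287, so D = 429 kJ/mol.

D(H-H) ≈ 429 kJ/mol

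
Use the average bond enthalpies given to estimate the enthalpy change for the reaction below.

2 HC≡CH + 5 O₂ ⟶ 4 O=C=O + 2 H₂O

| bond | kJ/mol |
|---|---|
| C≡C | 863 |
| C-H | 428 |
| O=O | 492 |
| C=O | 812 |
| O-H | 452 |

ΔH ≈ −2406 kJ

Bonds broken (reactants):
  C≡C: 2 × 863 = 1726
  C-H: 4 × 428 = 1712
  O=O: 5 × 492 = 2460
  Σ(broken) = 5898 kJ
Bonds formed (products):
  C=O: 8 × 812 = 6496
  O-H: 4 × 452 = 1808
  Σ(formed) = 8304 kJ
ΔH = Σ(broken) − Σ(formed) = 5898 − 8304 = −2406 kJ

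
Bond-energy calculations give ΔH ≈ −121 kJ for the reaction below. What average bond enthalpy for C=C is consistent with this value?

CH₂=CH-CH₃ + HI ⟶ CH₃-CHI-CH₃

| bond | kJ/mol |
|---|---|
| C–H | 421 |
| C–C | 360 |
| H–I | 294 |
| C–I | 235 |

D(C=C) ≈ 601 kJ/mol

Let D be the C=C bond energy.
Σ(broken) = 1×360 + 6×421 + 1×D + 1×294 = 3180 + D
Σ(formed) = 2×360 + 7×421 + 1×235 = 3902
ΔH = Σ(broken) − Σ(formed) = (3180 + D) − (3902) = −722 + D
Setting this equal to −121 kJ gives D = 601 kJ/mol.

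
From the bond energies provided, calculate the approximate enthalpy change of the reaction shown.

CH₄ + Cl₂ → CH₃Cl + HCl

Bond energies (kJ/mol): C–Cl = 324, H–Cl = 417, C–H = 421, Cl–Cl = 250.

ΔH ≈ −70 kJ

Bonds broken (reactants):
  C–H: 4 × 421 = 1684
  Cl–Cl: 1 × 250 = 250
  Σ(broken) = 1934 kJ
Bonds formed (products):
  C–Cl: 1 × 324 = 324
  C–H: 3 × 421 = 1263
  H–Cl: 1 × 417 = 417
  Σ(formed) = 2004 kJ
ΔH = Σ(broken) − Σ(formed) = 1934 − 2004 = −70 kJ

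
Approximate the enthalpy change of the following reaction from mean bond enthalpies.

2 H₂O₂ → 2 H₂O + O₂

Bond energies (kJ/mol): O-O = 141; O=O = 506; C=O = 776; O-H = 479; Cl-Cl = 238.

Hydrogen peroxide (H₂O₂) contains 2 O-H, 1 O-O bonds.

Bonds broken (reactants):
  O-H: 4 × 479 = 1916
  O-O: 2 × 141 = 282
  Σ(broken) = 2198 kJ
Bonds formed (products):
  O-H: 4 × 479 = 1916
  O=O: 1 × 506 = 506
  Σ(formed) = 2422 kJ
ΔH = Σ(broken) − Σ(formed) = 2198 − 2422 = −224 kJ

ΔH ≈ −224 kJ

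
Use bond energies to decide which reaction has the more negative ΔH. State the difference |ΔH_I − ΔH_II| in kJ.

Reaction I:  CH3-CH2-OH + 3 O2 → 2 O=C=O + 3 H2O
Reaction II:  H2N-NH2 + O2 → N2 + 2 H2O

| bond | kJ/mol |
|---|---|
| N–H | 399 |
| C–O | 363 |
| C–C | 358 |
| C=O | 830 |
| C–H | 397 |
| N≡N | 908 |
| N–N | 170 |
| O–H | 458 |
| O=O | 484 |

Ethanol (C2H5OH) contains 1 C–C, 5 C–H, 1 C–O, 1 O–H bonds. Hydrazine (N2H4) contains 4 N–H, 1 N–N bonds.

Reaction I, by 962 kJ

Reaction I:
  Bonds broken (reactants):
    C–C: 1 × 358 = 358
    C–H: 5 × 397 = 1985
    C–O: 1 × 363 = 363
    O–H: 1 × 458 = 458
    O=O: 3 × 484 = 1452
    Σ(broken) = 4616 kJ
  Bonds formed (products):
    C=O: 4 × 830 = 3320
    O–H: 6 × 458 = 2748
    Σ(formed) = 6068 kJ
  ΔH_I = 4616 − 6068 = −1452 kJ
Reaction II:
  Bonds broken (reactants):
    N–H: 4 × 399 = 1596
    N–N: 1 × 170 = 170
    O=O: 1 × 484 = 484
    Σ(broken) = 2250 kJ
  Bonds formed (products):
    N≡N: 1 × 908 = 908
    O–H: 4 × 458 = 1832
    Σ(formed) = 2740 kJ
  ΔH_II = 2250 − 2740 = −490 kJ
ΔH_I − ΔH_II = −962 kJ, so reaction I has the more negative ΔH; |ΔH_I − ΔH_II| = 962 kJ.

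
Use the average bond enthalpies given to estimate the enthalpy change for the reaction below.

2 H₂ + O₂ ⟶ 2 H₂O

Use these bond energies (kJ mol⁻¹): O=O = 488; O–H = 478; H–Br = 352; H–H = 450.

ΔH ≈ −524 kJ

Bonds broken (reactants):
  H–H: 2 × 450 = 900
  O=O: 1 × 488 = 488
  Σ(broken) = 1388 kJ
Bonds formed (products):
  O–H: 4 × 478 = 1912
  Σ(formed) = 1912 kJ
ΔH = Σ(broken) − Σ(formed) = 1388 − 1912 = −524 kJ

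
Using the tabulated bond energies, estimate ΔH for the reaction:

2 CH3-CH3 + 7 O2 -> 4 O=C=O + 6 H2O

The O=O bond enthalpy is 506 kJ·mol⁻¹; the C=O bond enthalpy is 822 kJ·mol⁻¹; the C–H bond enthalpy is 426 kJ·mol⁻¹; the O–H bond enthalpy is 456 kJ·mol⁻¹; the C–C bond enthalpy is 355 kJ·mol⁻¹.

ΔH ≈ −2684 kJ

Bonds broken (reactants):
  C–C: 2 × 355 = 710
  C–H: 12 × 426 = 5112
  O=O: 7 × 506 = 3542
  Σ(broken) = 9364 kJ
Bonds formed (products):
  C=O: 8 × 822 = 6576
  O–H: 12 × 456 = 5472
  Σ(formed) = 12048 kJ
ΔH = Σ(broken) − Σ(formed) = 9364 − 12048 = −2684 kJ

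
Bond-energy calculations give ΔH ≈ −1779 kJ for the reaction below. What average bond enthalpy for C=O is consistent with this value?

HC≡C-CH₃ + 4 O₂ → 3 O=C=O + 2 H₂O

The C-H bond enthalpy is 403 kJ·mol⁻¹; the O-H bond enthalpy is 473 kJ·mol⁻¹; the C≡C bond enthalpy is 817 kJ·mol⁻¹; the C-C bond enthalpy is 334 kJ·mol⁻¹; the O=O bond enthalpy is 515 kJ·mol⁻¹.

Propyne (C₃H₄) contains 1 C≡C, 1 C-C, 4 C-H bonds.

Let D be the C=O bond energy.
Σ(broken) = 1×817 + 1×334 + 4×403 + 4×515 = 4823
Σ(formed) = 6×D + 4×473 = 1892 + 6D
ΔH = Σ(broken) − Σ(formed) = (4823) − (1892 + 6D) = +2931 − 6D
Setting this equal to −1779 kJ gives 6D = 4710, so D = 785 kJ/mol.

D(C=O) ≈ 785 kJ/mol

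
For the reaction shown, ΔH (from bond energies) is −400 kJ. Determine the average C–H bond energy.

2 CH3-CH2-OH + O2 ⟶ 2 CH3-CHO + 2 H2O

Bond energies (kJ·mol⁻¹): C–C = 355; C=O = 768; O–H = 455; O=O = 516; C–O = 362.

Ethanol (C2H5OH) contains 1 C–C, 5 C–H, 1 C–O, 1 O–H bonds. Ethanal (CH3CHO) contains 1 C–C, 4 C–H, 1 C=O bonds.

D(C–H) ≈ 403 kJ/mol

Let D be the C–H bond energy.
Σ(broken) = 2×355 + 10×D + 2×362 + 2×455 + 1×516 = 2860 + 10D
Σ(formed) = 2×355 + 8×D + 2×768 + 4×455 = 4066 + 8D
ΔH = Σ(broken) − Σ(formed) = (2860 + 10D) − (4066 + 8D) = −1206 + 2D
Setting this equal to −400 kJ gives 2D = 806, so D = 403 kJ/mol.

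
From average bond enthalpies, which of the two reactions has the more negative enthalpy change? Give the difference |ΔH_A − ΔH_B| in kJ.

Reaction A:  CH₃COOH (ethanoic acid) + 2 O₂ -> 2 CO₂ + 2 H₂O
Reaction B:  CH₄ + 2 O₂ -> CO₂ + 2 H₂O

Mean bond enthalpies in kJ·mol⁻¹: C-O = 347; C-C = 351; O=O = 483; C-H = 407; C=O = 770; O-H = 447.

Reaction A, by 32 kJ

Reaction A:
  Bonds broken (reactants):
    C-C: 1 × 351 = 351
    C-H: 3 × 407 = 1221
    C-O: 1 × 347 = 347
    C=O: 1 × 770 = 770
    O-H: 1 × 447 = 447
    O=O: 2 × 483 = 966
    Σ(broken) = 4102 kJ
  Bonds formed (products):
    C=O: 4 × 770 = 3080
    O-H: 4 × 447 = 1788
    Σ(formed) = 4868 kJ
  ΔH_A = 4102 − 4868 = −766 kJ
Reaction B:
  Bonds broken (reactants):
    C-H: 4 × 407 = 1628
    O=O: 2 × 483 = 966
    Σ(broken) = 2594 kJ
  Bonds formed (products):
    C=O: 2 × 770 = 1540
    O-H: 4 × 447 = 1788
    Σ(formed) = 3328 kJ
  ΔH_B = 2594 − 3328 = −734 kJ
ΔH_A − ΔH_B = −32 kJ, so reaction A has the more negative ΔH; |ΔH_A − ΔH_B| = 32 kJ.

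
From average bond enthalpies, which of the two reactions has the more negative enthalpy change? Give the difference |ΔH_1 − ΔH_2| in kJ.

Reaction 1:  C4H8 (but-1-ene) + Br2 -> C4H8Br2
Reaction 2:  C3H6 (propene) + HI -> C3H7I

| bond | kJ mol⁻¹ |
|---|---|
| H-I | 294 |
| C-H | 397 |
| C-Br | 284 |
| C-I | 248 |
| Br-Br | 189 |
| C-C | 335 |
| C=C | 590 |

Reaction 1:
  Bonds broken (reactants):
    Br-Br: 1 × 189 = 189
    C-C: 2 × 335 = 670
    C-H: 8 × 397 = 3176
    C=C: 1 × 590 = 590
    Σ(broken) = 4625 kJ
  Bonds formed (products):
    C-Br: 2 × 284 = 568
    C-C: 3 × 335 = 1005
    C-H: 8 × 397 = 3176
    Σ(formed) = 4749 kJ
  ΔH_1 = 4625 − 4749 = −124 kJ
Reaction 2:
  Bonds broken (reactants):
    C-C: 1 × 335 = 335
    C-H: 6 × 397 = 2382
    C=C: 1 × 590 = 590
    H-I: 1 × 294 = 294
    Σ(broken) = 3601 kJ
  Bonds formed (products):
    C-C: 2 × 335 = 670
    C-H: 7 × 397 = 2779
    C-I: 1 × 248 = 248
    Σ(formed) = 3697 kJ
  ΔH_2 = 3601 − 3697 = −96 kJ
ΔH_1 − ΔH_2 = −28 kJ, so reaction 1 has the more negative ΔH; |ΔH_1 − ΔH_2| = 28 kJ.

Reaction 1, by 28 kJ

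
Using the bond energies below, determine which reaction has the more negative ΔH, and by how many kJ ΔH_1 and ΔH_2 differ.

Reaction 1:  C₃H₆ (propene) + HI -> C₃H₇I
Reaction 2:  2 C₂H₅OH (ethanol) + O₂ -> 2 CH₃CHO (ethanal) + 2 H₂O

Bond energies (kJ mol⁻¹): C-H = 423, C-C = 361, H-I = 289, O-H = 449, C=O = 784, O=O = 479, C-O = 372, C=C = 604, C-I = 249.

Reaction 1:
  Bonds broken (reactants):
    C-C: 1 × 361 = 361
    C-H: 6 × 423 = 2538
    C=C: 1 × 604 = 604
    H-I: 1 × 289 = 289
    Σ(broken) = 3792 kJ
  Bonds formed (products):
    C-C: 2 × 361 = 722
    C-H: 7 × 423 = 2961
    C-I: 1 × 249 = 249
    Σ(formed) = 3932 kJ
  ΔH_1 = 3792 − 3932 = −140 kJ
Reaction 2:
  Bonds broken (reactants):
    C-C: 2 × 361 = 722
    C-H: 10 × 423 = 4230
    C-O: 2 × 372 = 744
    O-H: 2 × 449 = 898
    O=O: 1 × 479 = 479
    Σ(broken) = 7073 kJ
  Bonds formed (products):
    C-C: 2 × 361 = 722
    C-H: 8 × 423 = 3384
    C=O: 2 × 784 = 1568
    O-H: 4 × 449 = 1796
    Σ(formed) = 7470 kJ
  ΔH_2 = 7073 − 7470 = −397 kJ
ΔH_1 − ΔH_2 = +257 kJ, so reaction 2 has the more negative ΔH; |ΔH_1 − ΔH_2| = 257 kJ.

Reaction 2, by 257 kJ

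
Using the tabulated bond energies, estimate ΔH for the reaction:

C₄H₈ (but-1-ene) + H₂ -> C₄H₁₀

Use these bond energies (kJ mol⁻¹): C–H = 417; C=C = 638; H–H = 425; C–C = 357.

ΔH ≈ −128 kJ

Bonds broken (reactants):
  C–C: 2 × 357 = 714
  C–H: 8 × 417 = 3336
  C=C: 1 × 638 = 638
  H–H: 1 × 425 = 425
  Σ(broken) = 5113 kJ
Bonds formed (products):
  C–C: 3 × 357 = 1071
  C–H: 10 × 417 = 4170
  Σ(formed) = 5241 kJ
ΔH = Σ(broken) − Σ(formed) = 5113 − 5241 = −128 kJ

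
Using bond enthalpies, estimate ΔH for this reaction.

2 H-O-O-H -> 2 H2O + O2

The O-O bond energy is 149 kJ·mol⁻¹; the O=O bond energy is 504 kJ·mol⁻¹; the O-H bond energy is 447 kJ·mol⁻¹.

ΔH ≈ −206 kJ

Bonds broken (reactants):
  O-H: 4 × 447 = 1788
  O-O: 2 × 149 = 298
  Σ(broken) = 2086 kJ
Bonds formed (products):
  O-H: 4 × 447 = 1788
  O=O: 1 × 504 = 504
  Σ(formed) = 2292 kJ
ΔH = Σ(broken) − Σ(formed) = 2086 − 2292 = −206 kJ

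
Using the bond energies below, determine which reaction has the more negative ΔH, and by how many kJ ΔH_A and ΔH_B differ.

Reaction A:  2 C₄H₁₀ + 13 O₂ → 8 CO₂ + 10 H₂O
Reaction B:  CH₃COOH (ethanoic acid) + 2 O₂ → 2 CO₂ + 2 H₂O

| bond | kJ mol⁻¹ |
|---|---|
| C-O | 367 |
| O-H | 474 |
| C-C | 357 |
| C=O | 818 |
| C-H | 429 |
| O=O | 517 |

Reaction A:
  Bonds broken (reactants):
    C-C: 6 × 357 = 2142
    C-H: 20 × 429 = 8580
    O=O: 13 × 517 = 6721
    Σ(broken) = 17443 kJ
  Bonds formed (products):
    C=O: 16 × 818 = 13088
    O-H: 20 × 474 = 9480
    Σ(formed) = 22568 kJ
  ΔH_A = 17443 − 22568 = −5125 kJ
Reaction B:
  Bonds broken (reactants):
    C-C: 1 × 357 = 357
    C-H: 3 × 429 = 1287
    C-O: 1 × 367 = 367
    C=O: 1 × 818 = 818
    O-H: 1 × 474 = 474
    O=O: 2 × 517 = 1034
    Σ(broken) = 4337 kJ
  Bonds formed (products):
    C=O: 4 × 818 = 3272
    O-H: 4 × 474 = 1896
    Σ(formed) = 5168 kJ
  ΔH_B = 4337 − 5168 = −831 kJ
ΔH_A − ΔH_B = −4294 kJ, so reaction A has the more negative ΔH; |ΔH_A − ΔH_B| = 4294 kJ.

Reaction A, by 4294 kJ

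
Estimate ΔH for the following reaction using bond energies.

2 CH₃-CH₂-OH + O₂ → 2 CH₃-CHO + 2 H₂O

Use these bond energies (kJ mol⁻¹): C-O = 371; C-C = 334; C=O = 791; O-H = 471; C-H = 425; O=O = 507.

Bonds broken (reactants):
  C-C: 2 × 334 = 668
  C-H: 10 × 425 = 4250
  C-O: 2 × 371 = 742
  O-H: 2 × 471 = 942
  O=O: 1 × 507 = 507
  Σ(broken) = 7109 kJ
Bonds formed (products):
  C-C: 2 × 334 = 668
  C-H: 8 × 425 = 3400
  C=O: 2 × 791 = 1582
  O-H: 4 × 471 = 1884
  Σ(formed) = 7534 kJ
ΔH = Σ(broken) − Σ(formed) = 7109 − 7534 = −425 kJ

ΔH ≈ −425 kJ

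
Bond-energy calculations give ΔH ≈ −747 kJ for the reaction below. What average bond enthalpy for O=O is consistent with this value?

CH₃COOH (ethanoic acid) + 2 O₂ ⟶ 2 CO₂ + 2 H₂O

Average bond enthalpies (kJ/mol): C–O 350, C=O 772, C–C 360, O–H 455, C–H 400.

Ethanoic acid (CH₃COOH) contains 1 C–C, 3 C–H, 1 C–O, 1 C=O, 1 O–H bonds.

Let D be the O=O bond energy.
Σ(broken) = 1×360 + 3×400 + 1×350 + 1×772 + 1×455 + 2×D = 3137 + 2D
Σ(formed) = 4×772 + 4×455 = 4908
ΔH = Σ(broken) − Σ(formed) = (3137 + 2D) − (4908) = −1771 + 2D
Setting this equal to −747 kJ gives 2D = 1024, so D = 512 kJ/mol.

D(O=O) ≈ 512 kJ/mol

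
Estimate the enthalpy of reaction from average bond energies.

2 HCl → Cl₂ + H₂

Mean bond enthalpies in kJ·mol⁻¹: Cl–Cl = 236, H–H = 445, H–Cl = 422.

Bonds broken (reactants):
  H–Cl: 2 × 422 = 844
  Σ(broken) = 844 kJ
Bonds formed (products):
  Cl–Cl: 1 × 236 = 236
  H–H: 1 × 445 = 445
  Σ(formed) = 681 kJ
ΔH = Σ(broken) − Σ(formed) = 844 − 681 = +163 kJ

ΔH ≈ +163 kJ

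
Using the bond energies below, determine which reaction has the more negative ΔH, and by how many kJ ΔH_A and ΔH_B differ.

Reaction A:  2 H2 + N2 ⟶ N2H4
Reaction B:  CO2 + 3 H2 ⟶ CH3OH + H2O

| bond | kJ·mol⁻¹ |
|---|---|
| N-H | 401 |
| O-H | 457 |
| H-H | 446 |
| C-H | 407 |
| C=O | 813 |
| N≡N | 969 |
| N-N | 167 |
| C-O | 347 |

Reaction B, by 65 kJ

Reaction A:
  Bonds broken (reactants):
    H-H: 2 × 446 = 892
    N≡N: 1 × 969 = 969
    Σ(broken) = 1861 kJ
  Bonds formed (products):
    N-H: 4 × 401 = 1604
    N-N: 1 × 167 = 167
    Σ(formed) = 1771 kJ
  ΔH_A = 1861 − 1771 = +90 kJ
Reaction B:
  Bonds broken (reactants):
    C=O: 2 × 813 = 1626
    H-H: 3 × 446 = 1338
    Σ(broken) = 2964 kJ
  Bonds formed (products):
    C-H: 3 × 407 = 1221
    C-O: 1 × 347 = 347
    O-H: 3 × 457 = 1371
    Σ(formed) = 2939 kJ
  ΔH_B = 2964 − 2939 = +25 kJ
ΔH_A − ΔH_B = +65 kJ, so reaction B has the more negative ΔH; |ΔH_A − ΔH_B| = 65 kJ.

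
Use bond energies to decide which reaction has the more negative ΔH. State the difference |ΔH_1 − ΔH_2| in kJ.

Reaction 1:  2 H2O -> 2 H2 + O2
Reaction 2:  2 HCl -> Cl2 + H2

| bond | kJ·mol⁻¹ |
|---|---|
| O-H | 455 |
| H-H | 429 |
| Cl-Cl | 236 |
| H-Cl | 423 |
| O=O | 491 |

Reaction 2, by 290 kJ

Reaction 1:
  Bonds broken (reactants):
    O-H: 4 × 455 = 1820
    Σ(broken) = 1820 kJ
  Bonds formed (products):
    H-H: 2 × 429 = 858
    O=O: 1 × 491 = 491
    Σ(formed) = 1349 kJ
  ΔH_1 = 1820 − 1349 = +471 kJ
Reaction 2:
  Bonds broken (reactants):
    H-Cl: 2 × 423 = 846
    Σ(broken) = 846 kJ
  Bonds formed (products):
    Cl-Cl: 1 × 236 = 236
    H-H: 1 × 429 = 429
    Σ(formed) = 665 kJ
  ΔH_2 = 846 − 665 = +181 kJ
ΔH_1 − ΔH_2 = +290 kJ, so reaction 2 has the more negative ΔH; |ΔH_1 − ΔH_2| = 290 kJ.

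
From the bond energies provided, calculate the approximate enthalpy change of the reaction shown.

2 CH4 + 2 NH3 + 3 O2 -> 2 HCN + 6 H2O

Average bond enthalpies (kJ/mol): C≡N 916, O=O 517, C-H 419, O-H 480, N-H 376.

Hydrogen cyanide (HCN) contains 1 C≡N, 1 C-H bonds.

ΔH ≈ −1271 kJ

Bonds broken (reactants):
  C-H: 8 × 419 = 3352
  N-H: 6 × 376 = 2256
  O=O: 3 × 517 = 1551
  Σ(broken) = 7159 kJ
Bonds formed (products):
  C≡N: 2 × 916 = 1832
  C-H: 2 × 419 = 838
  O-H: 12 × 480 = 5760
  Σ(formed) = 8430 kJ
ΔH = Σ(broken) − Σ(formed) = 7159 − 8430 = −1271 kJ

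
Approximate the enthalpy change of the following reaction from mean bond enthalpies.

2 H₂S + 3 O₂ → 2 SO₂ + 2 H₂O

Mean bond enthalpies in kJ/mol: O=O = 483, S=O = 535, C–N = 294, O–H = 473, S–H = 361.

Bonds broken (reactants):
  O=O: 3 × 483 = 1449
  S–H: 4 × 361 = 1444
  Σ(broken) = 2893 kJ
Bonds formed (products):
  O–H: 4 × 473 = 1892
  S=O: 4 × 535 = 2140
  Σ(formed) = 4032 kJ
ΔH = Σ(broken) − Σ(formed) = 2893 − 4032 = −1139 kJ

ΔH ≈ −1139 kJ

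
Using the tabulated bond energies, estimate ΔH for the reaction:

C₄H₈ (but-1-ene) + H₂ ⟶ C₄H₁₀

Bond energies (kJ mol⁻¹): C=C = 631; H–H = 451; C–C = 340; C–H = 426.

Bonds broken (reactants):
  C–C: 2 × 340 = 680
  C–H: 8 × 426 = 3408
  C=C: 1 × 631 = 631
  H–H: 1 × 451 = 451
  Σ(broken) = 5170 kJ
Bonds formed (products):
  C–C: 3 × 340 = 1020
  C–H: 10 × 426 = 4260
  Σ(formed) = 5280 kJ
ΔH = Σ(broken) − Σ(formed) = 5170 − 5280 = −110 kJ

ΔH ≈ −110 kJ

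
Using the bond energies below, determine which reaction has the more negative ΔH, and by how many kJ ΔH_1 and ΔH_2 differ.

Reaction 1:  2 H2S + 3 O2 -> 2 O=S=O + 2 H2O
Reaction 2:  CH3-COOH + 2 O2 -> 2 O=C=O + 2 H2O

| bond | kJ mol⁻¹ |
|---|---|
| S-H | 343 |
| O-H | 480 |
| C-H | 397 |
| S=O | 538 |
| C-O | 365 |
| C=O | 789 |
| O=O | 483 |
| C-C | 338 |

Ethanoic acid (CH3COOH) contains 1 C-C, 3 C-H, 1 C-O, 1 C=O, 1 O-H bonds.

Reaction 1:
  Bonds broken (reactants):
    O=O: 3 × 483 = 1449
    S-H: 4 × 343 = 1372
    Σ(broken) = 2821 kJ
  Bonds formed (products):
    O-H: 4 × 480 = 1920
    S=O: 4 × 538 = 2152
    Σ(formed) = 4072 kJ
  ΔH_1 = 2821 − 4072 = −1251 kJ
Reaction 2:
  Bonds broken (reactants):
    C-C: 1 × 338 = 338
    C-H: 3 × 397 = 1191
    C-O: 1 × 365 = 365
    C=O: 1 × 789 = 789
    O-H: 1 × 480 = 480
    O=O: 2 × 483 = 966
    Σ(broken) = 4129 kJ
  Bonds formed (products):
    C=O: 4 × 789 = 3156
    O-H: 4 × 480 = 1920
    Σ(formed) = 5076 kJ
  ΔH_2 = 4129 − 5076 = −947 kJ
ΔH_1 − ΔH_2 = −304 kJ, so reaction 1 has the more negative ΔH; |ΔH_1 − ΔH_2| = 304 kJ.

Reaction 1, by 304 kJ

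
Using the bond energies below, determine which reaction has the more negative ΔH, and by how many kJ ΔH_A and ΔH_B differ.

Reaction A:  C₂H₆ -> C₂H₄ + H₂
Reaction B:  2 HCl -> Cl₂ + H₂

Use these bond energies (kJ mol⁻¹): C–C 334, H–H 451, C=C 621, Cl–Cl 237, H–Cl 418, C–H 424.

Reaction A, by 38 kJ

Reaction A:
  Bonds broken (reactants):
    C–C: 1 × 334 = 334
    C–H: 6 × 424 = 2544
    Σ(broken) = 2878 kJ
  Bonds formed (products):
    C–H: 4 × 424 = 1696
    C=C: 1 × 621 = 621
    H–H: 1 × 451 = 451
    Σ(formed) = 2768 kJ
  ΔH_A = 2878 − 2768 = +110 kJ
Reaction B:
  Bonds broken (reactants):
    H–Cl: 2 × 418 = 836
    Σ(broken) = 836 kJ
  Bonds formed (products):
    Cl–Cl: 1 × 237 = 237
    H–H: 1 × 451 = 451
    Σ(formed) = 688 kJ
  ΔH_B = 836 − 688 = +148 kJ
ΔH_A − ΔH_B = −38 kJ, so reaction A has the more negative ΔH; |ΔH_A − ΔH_B| = 38 kJ.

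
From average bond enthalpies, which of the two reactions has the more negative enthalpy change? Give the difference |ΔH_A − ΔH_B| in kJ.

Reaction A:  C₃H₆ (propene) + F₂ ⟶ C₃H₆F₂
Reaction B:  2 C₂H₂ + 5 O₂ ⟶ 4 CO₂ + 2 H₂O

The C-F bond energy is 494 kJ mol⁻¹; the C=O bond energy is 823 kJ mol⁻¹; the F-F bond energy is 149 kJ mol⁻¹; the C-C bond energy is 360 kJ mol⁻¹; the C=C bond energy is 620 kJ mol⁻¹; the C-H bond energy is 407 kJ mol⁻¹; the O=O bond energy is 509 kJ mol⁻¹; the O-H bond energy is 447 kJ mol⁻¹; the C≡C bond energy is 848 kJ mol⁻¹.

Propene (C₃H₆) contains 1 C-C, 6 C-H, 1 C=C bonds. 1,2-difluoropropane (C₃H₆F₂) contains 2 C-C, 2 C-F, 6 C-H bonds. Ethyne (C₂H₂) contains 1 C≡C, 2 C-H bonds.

Reaction A:
  Bonds broken (reactants):
    C-C: 1 × 360 = 360
    C-H: 6 × 407 = 2442
    C=C: 1 × 620 = 620
    F-F: 1 × 149 = 149
    Σ(broken) = 3571 kJ
  Bonds formed (products):
    C-C: 2 × 360 = 720
    C-F: 2 × 494 = 988
    C-H: 6 × 407 = 2442
    Σ(formed) = 4150 kJ
  ΔH_A = 3571 − 4150 = −579 kJ
Reaction B:
  Bonds broken (reactants):
    C≡C: 2 × 848 = 1696
    C-H: 4 × 407 = 1628
    O=O: 5 × 509 = 2545
    Σ(broken) = 5869 kJ
  Bonds formed (products):
    C=O: 8 × 823 = 6584
    O-H: 4 × 447 = 1788
    Σ(formed) = 8372 kJ
  ΔH_B = 5869 − 8372 = −2503 kJ
ΔH_A − ΔH_B = +1924 kJ, so reaction B has the more negative ΔH; |ΔH_A − ΔH_B| = 1924 kJ.

Reaction B, by 1924 kJ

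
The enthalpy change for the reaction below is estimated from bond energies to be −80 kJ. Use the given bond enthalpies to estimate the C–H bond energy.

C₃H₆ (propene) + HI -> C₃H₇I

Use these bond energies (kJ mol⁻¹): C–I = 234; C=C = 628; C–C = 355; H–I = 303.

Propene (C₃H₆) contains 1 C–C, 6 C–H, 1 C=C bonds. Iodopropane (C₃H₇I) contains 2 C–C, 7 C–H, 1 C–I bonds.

Let D be the C–H bond energy.
Σ(broken) = 1×355 + 6×D + 1×628 + 1×303 = 1286 + 6D
Σ(formed) = 2×355 + 7×D + 1×234 = 944 + 7D
ΔH = Σ(broken) − Σ(formed) = (1286 + 6D) − (944 + 7D) = +342 − D
Setting this equal to −80 kJ gives D = 422 kJ/mol.

D(C–H) ≈ 422 kJ/mol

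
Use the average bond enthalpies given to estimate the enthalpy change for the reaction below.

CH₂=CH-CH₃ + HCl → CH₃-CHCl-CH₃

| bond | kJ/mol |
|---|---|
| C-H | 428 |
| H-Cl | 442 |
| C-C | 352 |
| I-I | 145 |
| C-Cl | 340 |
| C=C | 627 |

ΔH ≈ −51 kJ

Bonds broken (reactants):
  C-C: 1 × 352 = 352
  C-H: 6 × 428 = 2568
  C=C: 1 × 627 = 627
  H-Cl: 1 × 442 = 442
  Σ(broken) = 3989 kJ
Bonds formed (products):
  C-C: 2 × 352 = 704
  C-Cl: 1 × 340 = 340
  C-H: 7 × 428 = 2996
  Σ(formed) = 4040 kJ
ΔH = Σ(broken) − Σ(formed) = 3989 − 4040 = −51 kJ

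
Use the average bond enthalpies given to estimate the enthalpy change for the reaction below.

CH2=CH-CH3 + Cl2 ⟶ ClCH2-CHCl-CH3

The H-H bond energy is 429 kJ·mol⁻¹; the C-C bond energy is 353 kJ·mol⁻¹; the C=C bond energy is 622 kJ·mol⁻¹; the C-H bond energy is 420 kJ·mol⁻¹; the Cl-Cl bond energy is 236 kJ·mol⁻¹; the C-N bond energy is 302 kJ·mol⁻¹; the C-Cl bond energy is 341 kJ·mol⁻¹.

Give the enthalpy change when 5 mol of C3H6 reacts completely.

ΔH = −885 kJ

Bonds broken (reactants):
  C-C: 1 × 353 = 353
  C-H: 6 × 420 = 2520
  C=C: 1 × 622 = 622
  Cl-Cl: 1 × 236 = 236
  Σ(broken) = 3731 kJ
Bonds formed (products):
  C-C: 2 × 353 = 706
  C-Cl: 2 × 341 = 682
  C-H: 6 × 420 = 2520
  Σ(formed) = 3908 kJ
ΔH = Σ(broken) − Σ(formed) = 3731 − 3908 = −177 kJ
For 5× the reaction as written: 5 × (−177) = −885 kJ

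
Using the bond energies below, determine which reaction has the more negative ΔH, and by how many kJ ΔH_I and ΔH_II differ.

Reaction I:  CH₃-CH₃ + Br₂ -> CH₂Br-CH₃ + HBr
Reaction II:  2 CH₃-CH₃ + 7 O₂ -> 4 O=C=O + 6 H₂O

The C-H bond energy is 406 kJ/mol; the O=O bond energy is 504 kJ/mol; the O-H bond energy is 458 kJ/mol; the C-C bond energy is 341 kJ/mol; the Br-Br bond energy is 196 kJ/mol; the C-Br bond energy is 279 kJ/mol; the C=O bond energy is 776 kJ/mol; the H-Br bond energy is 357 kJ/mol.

Reaction II, by 2588 kJ

Reaction I:
  Bonds broken (reactants):
    Br-Br: 1 × 196 = 196
    C-C: 1 × 341 = 341
    C-H: 6 × 406 = 2436
    Σ(broken) = 2973 kJ
  Bonds formed (products):
    C-Br: 1 × 279 = 279
    C-C: 1 × 341 = 341
    C-H: 5 × 406 = 2030
    H-Br: 1 × 357 = 357
    Σ(formed) = 3007 kJ
  ΔH_I = 2973 − 3007 = −34 kJ
Reaction II:
  Bonds broken (reactants):
    C-C: 2 × 341 = 682
    C-H: 12 × 406 = 4872
    O=O: 7 × 504 = 3528
    Σ(broken) = 9082 kJ
  Bonds formed (products):
    C=O: 8 × 776 = 6208
    O-H: 12 × 458 = 5496
    Σ(formed) = 11704 kJ
  ΔH_II = 9082 − 11704 = −2622 kJ
ΔH_I − ΔH_II = +2588 kJ, so reaction II has the more negative ΔH; |ΔH_I − ΔH_II| = 2588 kJ.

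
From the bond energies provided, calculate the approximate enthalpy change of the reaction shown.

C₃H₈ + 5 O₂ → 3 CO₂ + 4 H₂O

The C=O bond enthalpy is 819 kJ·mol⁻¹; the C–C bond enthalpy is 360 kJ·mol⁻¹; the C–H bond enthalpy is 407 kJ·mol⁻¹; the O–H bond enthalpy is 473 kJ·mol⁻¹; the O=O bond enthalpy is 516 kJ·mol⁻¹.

ΔH ≈ −2142 kJ

Bonds broken (reactants):
  C–C: 2 × 360 = 720
  C–H: 8 × 407 = 3256
  O=O: 5 × 516 = 2580
  Σ(broken) = 6556 kJ
Bonds formed (products):
  C=O: 6 × 819 = 4914
  O–H: 8 × 473 = 3784
  Σ(formed) = 8698 kJ
ΔH = Σ(broken) − Σ(formed) = 6556 − 8698 = −2142 kJ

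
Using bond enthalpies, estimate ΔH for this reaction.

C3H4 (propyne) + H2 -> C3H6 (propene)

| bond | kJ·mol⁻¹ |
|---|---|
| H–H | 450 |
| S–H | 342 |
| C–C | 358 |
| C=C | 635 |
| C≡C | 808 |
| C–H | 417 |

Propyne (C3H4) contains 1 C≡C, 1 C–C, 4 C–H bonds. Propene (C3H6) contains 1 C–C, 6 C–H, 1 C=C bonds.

Bonds broken (reactants):
  C≡C: 1 × 808 = 808
  C–C: 1 × 358 = 358
  C–H: 4 × 417 = 1668
  H–H: 1 × 450 = 450
  Σ(broken) = 3284 kJ
Bonds formed (products):
  C–C: 1 × 358 = 358
  C–H: 6 × 417 = 2502
  C=C: 1 × 635 = 635
  Σ(formed) = 3495 kJ
ΔH = Σ(broken) − Σ(formed) = 3284 − 3495 = −211 kJ

ΔH ≈ −211 kJ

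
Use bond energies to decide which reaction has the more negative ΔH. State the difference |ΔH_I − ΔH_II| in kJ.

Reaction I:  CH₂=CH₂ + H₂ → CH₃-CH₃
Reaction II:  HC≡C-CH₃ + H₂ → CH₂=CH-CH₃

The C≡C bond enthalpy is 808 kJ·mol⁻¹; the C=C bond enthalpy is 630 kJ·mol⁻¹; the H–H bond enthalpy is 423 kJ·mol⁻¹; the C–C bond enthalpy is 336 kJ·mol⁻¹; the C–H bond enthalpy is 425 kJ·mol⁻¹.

Reaction I:
  Bonds broken (reactants):
    C–H: 4 × 425 = 1700
    C=C: 1 × 630 = 630
    H–H: 1 × 423 = 423
    Σ(broken) = 2753 kJ
  Bonds formed (products):
    C–C: 1 × 336 = 336
    C–H: 6 × 425 = 2550
    Σ(formed) = 2886 kJ
  ΔH_I = 2753 − 2886 = −133 kJ
Reaction II:
  Bonds broken (reactants):
    C≡C: 1 × 808 = 808
    C–C: 1 × 336 = 336
    C–H: 4 × 425 = 1700
    H–H: 1 × 423 = 423
    Σ(broken) = 3267 kJ
  Bonds formed (products):
    C–C: 1 × 336 = 336
    C–H: 6 × 425 = 2550
    C=C: 1 × 630 = 630
    Σ(formed) = 3516 kJ
  ΔH_II = 3267 − 3516 = −249 kJ
ΔH_I − ΔH_II = +116 kJ, so reaction II has the more negative ΔH; |ΔH_I − ΔH_II| = 116 kJ.

Reaction II, by 116 kJ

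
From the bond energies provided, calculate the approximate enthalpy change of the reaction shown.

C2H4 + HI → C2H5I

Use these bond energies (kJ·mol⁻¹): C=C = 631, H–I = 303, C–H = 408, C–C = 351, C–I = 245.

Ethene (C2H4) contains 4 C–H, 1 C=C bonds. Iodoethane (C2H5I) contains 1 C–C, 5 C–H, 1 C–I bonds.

Bonds broken (reactants):
  C–H: 4 × 408 = 1632
  C=C: 1 × 631 = 631
  H–I: 1 × 303 = 303
  Σ(broken) = 2566 kJ
Bonds formed (products):
  C–C: 1 × 351 = 351
  C–H: 5 × 408 = 2040
  C–I: 1 × 245 = 245
  Σ(formed) = 2636 kJ
ΔH = Σ(broken) − Σ(formed) = 2566 − 2636 = −70 kJ

ΔH ≈ −70 kJ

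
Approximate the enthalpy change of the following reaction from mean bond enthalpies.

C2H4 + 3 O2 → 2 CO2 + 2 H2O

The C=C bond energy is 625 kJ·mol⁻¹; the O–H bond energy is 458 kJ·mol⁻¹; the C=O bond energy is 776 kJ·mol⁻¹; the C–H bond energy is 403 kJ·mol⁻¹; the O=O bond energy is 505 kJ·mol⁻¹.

ΔH ≈ −1184 kJ

Bonds broken (reactants):
  C–H: 4 × 403 = 1612
  C=C: 1 × 625 = 625
  O=O: 3 × 505 = 1515
  Σ(broken) = 3752 kJ
Bonds formed (products):
  C=O: 4 × 776 = 3104
  O–H: 4 × 458 = 1832
  Σ(formed) = 4936 kJ
ΔH = Σ(broken) − Σ(formed) = 3752 − 4936 = −1184 kJ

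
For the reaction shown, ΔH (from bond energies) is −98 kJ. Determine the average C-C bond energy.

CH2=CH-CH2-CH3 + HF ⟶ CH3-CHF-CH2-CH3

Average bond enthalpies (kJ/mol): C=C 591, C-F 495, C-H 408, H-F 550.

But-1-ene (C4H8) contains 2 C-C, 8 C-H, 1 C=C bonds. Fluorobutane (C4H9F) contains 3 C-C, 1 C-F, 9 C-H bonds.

Let D be the C-C bond energy.
Σ(broken) = 2×D + 8×408 + 1×591 + 1×550 = 4405 + 2D
Σ(formed) = 3×D + 1×495 + 9×408 = 4167 + 3D
ΔH = Σ(broken) − Σ(formed) = (4405 + 2D) − (4167 + 3D) = +238 − D
Setting this equal to −98 kJ gives D = 336 kJ/mol.

D(C-C) ≈ 336 kJ/mol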